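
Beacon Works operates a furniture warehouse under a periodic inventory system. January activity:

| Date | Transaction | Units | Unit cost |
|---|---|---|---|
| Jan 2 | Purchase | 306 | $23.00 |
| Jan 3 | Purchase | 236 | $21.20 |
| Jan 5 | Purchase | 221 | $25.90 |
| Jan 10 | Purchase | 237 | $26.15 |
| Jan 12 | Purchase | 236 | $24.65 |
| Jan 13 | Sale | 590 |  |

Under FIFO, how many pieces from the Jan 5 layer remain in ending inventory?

Jan 13, 590 sold [FIFO — oldest first]: 306 @ $23.00 + 236 @ $21.20 + 48 @ $25.90 = $13,284.40
Ending inventory: 173 @ $25.90 + 237 @ $26.15 + 236 @ $24.65 = $16,495.65
Check: goods available $29,780.05 = COGS $13,284.40 + ending $16,495.65

173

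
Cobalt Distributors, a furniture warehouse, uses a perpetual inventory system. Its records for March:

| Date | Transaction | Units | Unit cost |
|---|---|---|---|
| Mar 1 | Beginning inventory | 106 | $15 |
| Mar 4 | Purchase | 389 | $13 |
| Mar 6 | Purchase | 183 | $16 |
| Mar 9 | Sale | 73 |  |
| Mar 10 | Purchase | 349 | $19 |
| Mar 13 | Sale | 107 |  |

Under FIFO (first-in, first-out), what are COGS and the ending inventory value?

COGS = $2,552; ending inventory = $13,654

Mar 9, 73 sold [FIFO — oldest first]: 73 @ $15 = $1,095
Mar 13, 107 sold [FIFO — oldest first]: 33 @ $15 + 74 @ $13 = $1,457
Total COGS = $1,095 + $1,457 = $2,552
Ending inventory: 315 @ $13 + 183 @ $16 + 349 @ $19 = $13,654
Check: goods available $16,206 = COGS $2,552 + ending $13,654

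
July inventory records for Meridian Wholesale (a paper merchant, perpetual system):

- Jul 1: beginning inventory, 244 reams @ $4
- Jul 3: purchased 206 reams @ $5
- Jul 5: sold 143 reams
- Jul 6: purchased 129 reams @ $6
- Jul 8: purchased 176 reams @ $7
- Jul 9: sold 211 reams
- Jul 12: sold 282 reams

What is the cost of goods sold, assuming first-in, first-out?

Jul 5, 143 sold [FIFO — oldest first]: 143 @ $4 = $572
Jul 9, 211 sold [FIFO — oldest first]: 101 @ $4 + 110 @ $5 = $954
Jul 12, 282 sold [FIFO — oldest first]: 96 @ $5 + 129 @ $6 + 57 @ $7 = $1,653
Total COGS = $572 + $954 + $1,653 = $3,179
Ending inventory: 119 @ $7 = $833
Check: goods available $4,012 = COGS $3,179 + ending $833

COGS = $3,179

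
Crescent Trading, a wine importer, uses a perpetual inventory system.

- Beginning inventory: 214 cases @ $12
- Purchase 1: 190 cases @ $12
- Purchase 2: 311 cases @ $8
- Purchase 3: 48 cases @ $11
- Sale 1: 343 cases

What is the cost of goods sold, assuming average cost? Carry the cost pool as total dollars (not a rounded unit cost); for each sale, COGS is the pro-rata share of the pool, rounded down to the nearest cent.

COGS = $3,535.19

After Beginning: 214 on hand, pool $2,568.00 (≈ $12.0000 each)
After Purchase 1: 404 on hand, pool $4,848.00 (≈ $12.0000 each)
After Purchase 2: 715 on hand, pool $7,336.00 (≈ $10.2601 each)
After Purchase 3: 763 on hand, pool $7,864.00 (≈ $10.3067 each)
Sale 1, sell 343: 343/763 × $7,864.00 → $3,535.19
Ending inventory (cost pool remaining) = $4,328.81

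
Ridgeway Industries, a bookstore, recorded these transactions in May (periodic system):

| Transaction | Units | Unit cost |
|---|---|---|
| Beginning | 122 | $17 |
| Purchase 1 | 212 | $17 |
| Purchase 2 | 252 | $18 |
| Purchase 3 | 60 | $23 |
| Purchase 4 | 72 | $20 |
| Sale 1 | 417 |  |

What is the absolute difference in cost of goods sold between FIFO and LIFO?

$745

FIFO COGS: 122 @ $17 + 212 @ $17 + 83 @ $18 = $7,172
LIFO COGS: 72 @ $20 + 60 @ $23 + 252 @ $18 + 33 @ $17 = $7,917
Difference = |$7,172 − $7,917| = $745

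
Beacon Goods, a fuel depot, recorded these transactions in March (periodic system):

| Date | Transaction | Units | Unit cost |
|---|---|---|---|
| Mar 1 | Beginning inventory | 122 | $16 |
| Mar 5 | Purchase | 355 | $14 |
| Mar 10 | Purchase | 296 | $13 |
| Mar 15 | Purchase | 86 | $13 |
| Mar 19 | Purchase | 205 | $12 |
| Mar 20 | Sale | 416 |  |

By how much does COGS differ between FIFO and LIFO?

FIFO COGS: 122 @ $16 + 294 @ $14 = $6,068
LIFO COGS: 205 @ $12 + 86 @ $13 + 125 @ $13 = $5,203
Difference = |$6,068 − $5,203| = $865

$865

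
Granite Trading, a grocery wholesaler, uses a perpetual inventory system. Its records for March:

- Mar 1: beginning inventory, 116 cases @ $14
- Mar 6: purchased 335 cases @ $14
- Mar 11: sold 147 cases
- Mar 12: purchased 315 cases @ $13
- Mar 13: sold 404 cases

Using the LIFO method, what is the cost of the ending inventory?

Mar 11, 147 sold [LIFO — newest first]: 147 @ $14 = $2,058
Mar 13, 404 sold [LIFO — newest first]: 315 @ $13 + 89 @ $14 = $5,341
Total COGS = $2,058 + $5,341 = $7,399
Ending inventory: 116 @ $14 + 99 @ $14 = $3,010

Ending inventory = $3,010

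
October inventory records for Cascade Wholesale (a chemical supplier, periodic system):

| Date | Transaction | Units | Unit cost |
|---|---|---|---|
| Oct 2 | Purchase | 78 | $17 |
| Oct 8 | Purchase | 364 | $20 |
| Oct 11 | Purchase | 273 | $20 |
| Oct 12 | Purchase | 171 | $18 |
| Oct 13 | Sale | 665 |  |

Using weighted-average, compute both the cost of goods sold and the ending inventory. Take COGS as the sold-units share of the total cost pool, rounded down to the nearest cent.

Oct 13, sell 665: 665/886 × $17,144.00 → $12,867.67
Ending inventory (cost pool remaining) = $4,276.33

COGS = $12,867.67; ending inventory = $4,276.33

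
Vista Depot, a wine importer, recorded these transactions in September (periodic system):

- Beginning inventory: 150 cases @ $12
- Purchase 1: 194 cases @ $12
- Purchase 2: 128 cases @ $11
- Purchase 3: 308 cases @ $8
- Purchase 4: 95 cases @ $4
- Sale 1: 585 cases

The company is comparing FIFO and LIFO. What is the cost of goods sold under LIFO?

FIFO COGS: 150 @ $12 + 194 @ $12 + 128 @ $11 + 113 @ $8 = $6,440
LIFO COGS: 95 @ $4 + 308 @ $8 + 128 @ $11 + 54 @ $12 = $4,900

COGS = $4,900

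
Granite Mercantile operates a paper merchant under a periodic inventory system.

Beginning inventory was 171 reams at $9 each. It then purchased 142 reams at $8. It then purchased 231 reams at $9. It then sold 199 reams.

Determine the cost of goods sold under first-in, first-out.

Sale 1 (199) [FIFO — oldest first]: 171 @ $9 + 28 @ $8 = $1,763
Ending inventory: 114 @ $8 + 231 @ $9 = $2,991
Check: goods available $4,754 = COGS $1,763 + ending $2,991

COGS = $1,763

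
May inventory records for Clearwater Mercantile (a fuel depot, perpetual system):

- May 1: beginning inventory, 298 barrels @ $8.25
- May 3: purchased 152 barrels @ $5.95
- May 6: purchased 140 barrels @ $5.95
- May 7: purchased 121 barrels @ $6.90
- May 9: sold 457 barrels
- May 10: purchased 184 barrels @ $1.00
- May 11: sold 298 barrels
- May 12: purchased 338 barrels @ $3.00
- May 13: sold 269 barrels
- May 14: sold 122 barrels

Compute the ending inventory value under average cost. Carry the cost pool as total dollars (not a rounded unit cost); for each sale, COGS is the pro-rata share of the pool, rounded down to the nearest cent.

After May 1: 298 on hand, pool $2,458.50 (≈ $8.2500 each)
After May 3: 450 on hand, pool $3,362.90 (≈ $7.4731 each)
After May 6: 590 on hand, pool $4,195.90 (≈ $7.1117 each)
After May 7: 711 on hand, pool $5,030.80 (≈ $7.0757 each)
May 9, sell 457: 457/711 × $5,030.80 → $3,233.58
After May 10: 438 on hand, pool $1,981.22 (≈ $4.5233 each)
May 11, sell 298: 298/438 × $1,981.22 → $1,347.95
After May 12: 478 on hand, pool $1,647.27 (≈ $3.4462 each)
May 13, sell 269: 269/478 × $1,647.27 → $927.02
May 14, sell 122: 122/209 × $720.25 → $420.43
Total COGS = $3,233.58 + $1,347.95 + $927.02 + $420.43 = $5,928.98
Ending inventory (cost pool remaining) = $299.82
Check: goods available $6,228.80 = COGS $5,928.98 + ending $299.82

Ending inventory = $299.82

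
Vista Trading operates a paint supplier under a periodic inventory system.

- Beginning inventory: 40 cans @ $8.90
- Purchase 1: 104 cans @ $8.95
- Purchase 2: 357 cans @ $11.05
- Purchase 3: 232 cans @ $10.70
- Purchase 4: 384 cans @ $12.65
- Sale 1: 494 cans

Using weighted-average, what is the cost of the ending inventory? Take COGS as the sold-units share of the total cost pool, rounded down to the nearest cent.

Ending inventory = $7,011.77

Sale 1, sell 494: 494/1117 × $12,571.65 → $5,559.88
Ending inventory (cost pool remaining) = $7,011.77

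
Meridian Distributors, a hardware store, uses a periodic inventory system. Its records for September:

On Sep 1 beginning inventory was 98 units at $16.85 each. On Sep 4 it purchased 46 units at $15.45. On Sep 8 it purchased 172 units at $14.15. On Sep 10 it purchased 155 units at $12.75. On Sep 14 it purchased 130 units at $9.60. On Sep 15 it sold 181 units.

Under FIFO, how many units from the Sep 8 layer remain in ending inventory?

Sep 15, 181 sold [FIFO — oldest first]: 98 @ $16.85 + 46 @ $15.45 + 37 @ $14.15 = $2,885.55
Ending inventory: 135 @ $14.15 + 155 @ $12.75 + 130 @ $9.60 = $5,134.50

135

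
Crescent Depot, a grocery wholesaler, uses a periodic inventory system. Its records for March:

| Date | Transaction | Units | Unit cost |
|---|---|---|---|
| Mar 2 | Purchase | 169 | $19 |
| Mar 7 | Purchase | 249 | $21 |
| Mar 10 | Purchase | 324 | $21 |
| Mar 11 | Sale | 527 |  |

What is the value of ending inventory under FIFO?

Mar 11, 527 sold [FIFO — oldest first]: 169 @ $19 + 249 @ $21 + 109 @ $21 = $10,729
Ending inventory: 215 @ $21 = $4,515

Ending inventory = $4,515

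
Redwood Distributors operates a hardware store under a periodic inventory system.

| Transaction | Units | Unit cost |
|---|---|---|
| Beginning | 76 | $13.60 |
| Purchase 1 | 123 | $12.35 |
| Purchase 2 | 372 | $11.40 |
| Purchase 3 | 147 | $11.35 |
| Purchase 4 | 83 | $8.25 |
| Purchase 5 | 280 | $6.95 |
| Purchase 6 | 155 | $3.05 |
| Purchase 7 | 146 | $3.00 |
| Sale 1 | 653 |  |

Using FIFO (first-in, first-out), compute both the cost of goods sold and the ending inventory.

Sale 1 (653) [FIFO — oldest first]: 76 @ $13.60 + 123 @ $12.35 + 372 @ $11.40 + 82 @ $11.35 = $7,724.15
Ending inventory: 65 @ $11.35 + 83 @ $8.25 + 280 @ $6.95 + 155 @ $3.05 + 146 @ $3.00 = $4,279.25

COGS = $7,724.15; ending inventory = $4,279.25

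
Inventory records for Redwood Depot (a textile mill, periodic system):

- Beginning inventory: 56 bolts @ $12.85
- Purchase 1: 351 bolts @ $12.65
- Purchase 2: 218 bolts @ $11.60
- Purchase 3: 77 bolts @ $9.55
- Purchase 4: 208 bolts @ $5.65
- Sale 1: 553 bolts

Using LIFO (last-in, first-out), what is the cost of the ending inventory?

Ending inventory = $4,527.25

Sale 1 (553) [LIFO — newest first]: 208 @ $5.65 + 77 @ $9.55 + 218 @ $11.60 + 50 @ $12.65 = $5,071.85
Ending inventory: 56 @ $12.85 + 301 @ $12.65 = $4,527.25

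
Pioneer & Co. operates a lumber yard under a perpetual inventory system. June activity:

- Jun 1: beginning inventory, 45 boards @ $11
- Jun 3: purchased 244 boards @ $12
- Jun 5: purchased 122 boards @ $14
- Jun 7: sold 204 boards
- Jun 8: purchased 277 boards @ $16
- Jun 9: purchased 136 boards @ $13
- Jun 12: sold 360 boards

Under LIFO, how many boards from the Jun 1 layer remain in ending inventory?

45

Jun 7, 204 sold [LIFO — newest first]: 122 @ $14 + 82 @ $12 = $2,692
Jun 12, 360 sold [LIFO — newest first]: 136 @ $13 + 224 @ $16 = $5,352
Total COGS = $2,692 + $5,352 = $8,044
Ending inventory: 45 @ $11 + 162 @ $12 + 53 @ $16 = $3,287
Check: goods available $11,331 = COGS $8,044 + ending $3,287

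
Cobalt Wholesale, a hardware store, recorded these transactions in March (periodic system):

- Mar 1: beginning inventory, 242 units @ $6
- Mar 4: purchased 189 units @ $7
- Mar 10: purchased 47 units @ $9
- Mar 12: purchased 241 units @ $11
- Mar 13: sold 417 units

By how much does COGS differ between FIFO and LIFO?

FIFO COGS: 242 @ $6 + 175 @ $7 = $2,677
LIFO COGS: 241 @ $11 + 47 @ $9 + 129 @ $7 = $3,977
Difference = |$2,677 − $3,977| = $1,300

$1,300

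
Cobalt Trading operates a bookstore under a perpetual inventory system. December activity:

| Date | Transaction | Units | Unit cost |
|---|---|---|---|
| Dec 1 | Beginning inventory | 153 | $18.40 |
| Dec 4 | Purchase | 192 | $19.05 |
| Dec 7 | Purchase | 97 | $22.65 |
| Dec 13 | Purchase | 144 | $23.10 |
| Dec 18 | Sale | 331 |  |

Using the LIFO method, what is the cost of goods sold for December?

Dec 18, 331 sold [LIFO — newest first]: 144 @ $23.10 + 97 @ $22.65 + 90 @ $19.05 = $7,237.95
Ending inventory: 153 @ $18.40 + 102 @ $19.05 = $4,758.30

COGS = $7,237.95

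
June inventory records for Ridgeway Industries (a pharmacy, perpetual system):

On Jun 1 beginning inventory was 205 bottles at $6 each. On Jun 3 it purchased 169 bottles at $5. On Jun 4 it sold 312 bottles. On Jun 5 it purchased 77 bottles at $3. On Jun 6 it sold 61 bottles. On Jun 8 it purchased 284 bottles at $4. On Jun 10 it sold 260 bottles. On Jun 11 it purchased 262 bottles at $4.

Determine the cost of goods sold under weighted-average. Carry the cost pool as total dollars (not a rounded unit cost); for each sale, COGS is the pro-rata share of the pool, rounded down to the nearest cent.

After Jun 1: 205 on hand, pool $1,230.00 (≈ $6.0000 each)
After Jun 3: 374 on hand, pool $2,075.00 (≈ $5.5481 each)
Jun 4, sell 312: 312/374 × $2,075.00 → $1,731.01
After Jun 5: 139 on hand, pool $574.99 (≈ $4.1366 each)
Jun 6, sell 61: 61/139 × $574.99 → $252.33
After Jun 8: 362 on hand, pool $1,458.66 (≈ $4.0294 each)
Jun 10, sell 260: 260/362 × $1,458.66 → $1,047.65
After Jun 11: 364 on hand, pool $1,459.01 (≈ $4.0083 each)
Total COGS = $1,731.01 + $252.33 + $1,047.65 = $3,030.99
Ending inventory (cost pool remaining) = $1,459.01

COGS = $3,030.99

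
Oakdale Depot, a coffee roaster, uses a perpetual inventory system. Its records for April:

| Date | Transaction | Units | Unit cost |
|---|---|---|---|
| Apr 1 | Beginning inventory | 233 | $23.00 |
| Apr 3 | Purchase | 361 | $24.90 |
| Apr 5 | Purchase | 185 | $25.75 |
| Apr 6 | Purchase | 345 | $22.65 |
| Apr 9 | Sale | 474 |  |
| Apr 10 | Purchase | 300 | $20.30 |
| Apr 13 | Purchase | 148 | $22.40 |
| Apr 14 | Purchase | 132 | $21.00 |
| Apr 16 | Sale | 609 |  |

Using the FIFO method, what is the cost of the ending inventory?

Ending inventory = $13,105.85

Apr 9, 474 sold [FIFO — oldest first]: 233 @ $23.00 + 241 @ $24.90 = $11,359.90
Apr 16, 609 sold [FIFO — oldest first]: 120 @ $24.90 + 185 @ $25.75 + 304 @ $22.65 = $14,637.35
Total COGS = $11,359.90 + $14,637.35 = $25,997.25
Ending inventory: 41 @ $22.65 + 300 @ $20.30 + 148 @ $22.40 + 132 @ $21.00 = $13,105.85
Check: goods available $39,103.10 = COGS $25,997.25 + ending $13,105.85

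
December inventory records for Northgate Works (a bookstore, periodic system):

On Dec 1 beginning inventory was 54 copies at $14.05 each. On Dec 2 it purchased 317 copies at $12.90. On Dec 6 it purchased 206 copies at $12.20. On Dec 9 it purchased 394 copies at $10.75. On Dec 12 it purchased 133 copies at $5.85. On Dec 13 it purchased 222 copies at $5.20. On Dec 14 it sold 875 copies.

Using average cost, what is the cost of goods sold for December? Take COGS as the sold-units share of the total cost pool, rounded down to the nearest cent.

Dec 14, sell 875: 875/1326 × $13,529.15 → $8,927.60
Ending inventory (cost pool remaining) = $4,601.55

COGS = $8,927.60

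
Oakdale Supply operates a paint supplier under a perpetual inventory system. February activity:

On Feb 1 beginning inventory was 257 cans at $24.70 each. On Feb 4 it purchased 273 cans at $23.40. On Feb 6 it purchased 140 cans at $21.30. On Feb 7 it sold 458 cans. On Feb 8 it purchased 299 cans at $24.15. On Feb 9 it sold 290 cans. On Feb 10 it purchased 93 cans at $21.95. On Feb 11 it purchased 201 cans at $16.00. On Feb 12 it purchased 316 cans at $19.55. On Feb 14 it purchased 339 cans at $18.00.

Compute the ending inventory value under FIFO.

Ending inventory = $22,874.30

Feb 7, 458 sold [FIFO — oldest first]: 257 @ $24.70 + 201 @ $23.40 = $11,051.30
Feb 9, 290 sold [FIFO — oldest first]: 72 @ $23.40 + 140 @ $21.30 + 78 @ $24.15 = $6,550.50
Total COGS = $11,051.30 + $6,550.50 = $17,601.80
Ending inventory: 221 @ $24.15 + 93 @ $21.95 + 201 @ $16.00 + 316 @ $19.55 + 339 @ $18.00 = $22,874.30
Check: goods available $40,476.10 = COGS $17,601.80 + ending $22,874.30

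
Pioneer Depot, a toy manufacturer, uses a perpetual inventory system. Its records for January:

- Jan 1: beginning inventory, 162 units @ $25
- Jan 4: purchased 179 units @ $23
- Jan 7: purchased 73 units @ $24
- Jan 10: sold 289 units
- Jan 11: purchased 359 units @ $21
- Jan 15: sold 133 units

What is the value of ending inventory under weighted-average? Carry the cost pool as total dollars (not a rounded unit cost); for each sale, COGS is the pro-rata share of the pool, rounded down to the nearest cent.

Ending inventory = $7,639.24

After Jan 1: 162 on hand, pool $4,050.00 (≈ $25.0000 each)
After Jan 4: 341 on hand, pool $8,167.00 (≈ $23.9501 each)
After Jan 7: 414 on hand, pool $9,919.00 (≈ $23.9589 each)
Jan 10, sell 289: 289/414 × $9,919.00 → $6,924.13
After Jan 11: 484 on hand, pool $10,533.87 (≈ $21.7642 each)
Jan 15, sell 133: 133/484 × $10,533.87 → $2,894.63
Total COGS = $6,924.13 + $2,894.63 = $9,818.76
Ending inventory (cost pool remaining) = $7,639.24
Check: goods available $17,458.00 = COGS $9,818.76 + ending $7,639.24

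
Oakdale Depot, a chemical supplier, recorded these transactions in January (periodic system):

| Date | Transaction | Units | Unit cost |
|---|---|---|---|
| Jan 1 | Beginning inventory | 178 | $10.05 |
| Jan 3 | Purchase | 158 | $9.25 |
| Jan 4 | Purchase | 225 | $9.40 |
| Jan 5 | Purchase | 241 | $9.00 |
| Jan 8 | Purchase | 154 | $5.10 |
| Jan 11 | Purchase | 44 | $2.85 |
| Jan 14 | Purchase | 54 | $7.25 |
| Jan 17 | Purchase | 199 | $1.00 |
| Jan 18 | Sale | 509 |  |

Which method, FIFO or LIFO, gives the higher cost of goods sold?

FIFO COGS: 178 @ $10.05 + 158 @ $9.25 + 173 @ $9.40 = $4,876.60
LIFO COGS: 199 @ $1.00 + 54 @ $7.25 + 44 @ $2.85 + 154 @ $5.10 + 58 @ $9.00 = $2,023.30

FIFO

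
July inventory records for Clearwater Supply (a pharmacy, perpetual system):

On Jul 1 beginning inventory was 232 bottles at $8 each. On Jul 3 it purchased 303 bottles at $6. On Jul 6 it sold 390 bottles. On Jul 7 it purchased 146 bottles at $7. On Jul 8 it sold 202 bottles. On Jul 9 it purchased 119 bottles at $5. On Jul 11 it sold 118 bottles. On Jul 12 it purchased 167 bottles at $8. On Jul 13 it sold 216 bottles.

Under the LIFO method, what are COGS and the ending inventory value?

COGS = $6,299; ending inventory = $328

Jul 6, 390 sold [LIFO — newest first]: 303 @ $6 + 87 @ $8 = $2,514
Jul 8, 202 sold [LIFO — newest first]: 146 @ $7 + 56 @ $8 = $1,470
Jul 11, 118 sold [LIFO — newest first]: 118 @ $5 = $590
Jul 13, 216 sold [LIFO — newest first]: 167 @ $8 + 1 @ $5 + 48 @ $8 = $1,725
Total COGS = $2,514 + $1,470 + $590 + $1,725 = $6,299
Ending inventory: 41 @ $8 = $328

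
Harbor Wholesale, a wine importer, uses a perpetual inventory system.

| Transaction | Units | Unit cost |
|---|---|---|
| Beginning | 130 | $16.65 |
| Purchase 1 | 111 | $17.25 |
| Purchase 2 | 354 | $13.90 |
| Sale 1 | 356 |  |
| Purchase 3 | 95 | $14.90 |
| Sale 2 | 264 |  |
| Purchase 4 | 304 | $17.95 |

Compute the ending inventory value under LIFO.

Sale 1 (356) [LIFO — newest first]: 354 @ $13.90 + 2 @ $17.25 = $4,955.10
Sale 2 (264) [LIFO — newest first]: 95 @ $14.90 + 109 @ $17.25 + 60 @ $16.65 = $4,294.75
Total COGS = $4,955.10 + $4,294.75 = $9,249.85
Ending inventory: 70 @ $16.65 + 304 @ $17.95 = $6,622.30
Check: goods available $15,872.15 = COGS $9,249.85 + ending $6,622.30

Ending inventory = $6,622.30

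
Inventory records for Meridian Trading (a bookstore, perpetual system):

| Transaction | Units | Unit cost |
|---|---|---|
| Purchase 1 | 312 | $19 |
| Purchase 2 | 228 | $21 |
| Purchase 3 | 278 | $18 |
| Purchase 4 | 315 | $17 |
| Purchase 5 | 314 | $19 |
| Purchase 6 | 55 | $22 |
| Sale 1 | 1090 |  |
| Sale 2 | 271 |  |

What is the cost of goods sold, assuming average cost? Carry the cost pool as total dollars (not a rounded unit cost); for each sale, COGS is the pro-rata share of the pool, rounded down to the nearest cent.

COGS = $25,598.94

After Purchase 1: 312 on hand, pool $5,928.00 (≈ $19.0000 each)
After Purchase 2: 540 on hand, pool $10,716.00 (≈ $19.8444 each)
After Purchase 3: 818 on hand, pool $15,720.00 (≈ $19.2176 each)
After Purchase 4: 1133 on hand, pool $21,075.00 (≈ $18.6011 each)
After Purchase 5: 1447 on hand, pool $27,041.00 (≈ $18.6876 each)
After Purchase 6: 1502 on hand, pool $28,251.00 (≈ $18.8089 each)
Sale 1, sell 1090: 1090/1502 × $28,251.00 → $20,501.72
Sale 2, sell 271: 271/412 × $7,749.28 → $5,097.22
Total COGS = $20,501.72 + $5,097.22 = $25,598.94
Ending inventory (cost pool remaining) = $2,652.06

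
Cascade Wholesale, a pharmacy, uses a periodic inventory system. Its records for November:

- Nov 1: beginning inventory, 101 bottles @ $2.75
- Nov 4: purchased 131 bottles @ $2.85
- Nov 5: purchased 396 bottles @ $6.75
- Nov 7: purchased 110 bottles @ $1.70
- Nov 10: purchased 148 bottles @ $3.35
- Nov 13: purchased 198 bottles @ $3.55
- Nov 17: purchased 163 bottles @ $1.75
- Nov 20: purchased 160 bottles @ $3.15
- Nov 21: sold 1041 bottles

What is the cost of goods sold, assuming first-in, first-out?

Nov 21, 1041 sold [FIFO — oldest first]: 101 @ $2.75 + 131 @ $2.85 + 396 @ $6.75 + 110 @ $1.70 + 148 @ $3.35 + 155 @ $3.55 = $4,557.15
Ending inventory: 43 @ $3.55 + 163 @ $1.75 + 160 @ $3.15 = $941.90
Check: goods available $5,499.05 = COGS $4,557.15 + ending $941.90

COGS = $4,557.15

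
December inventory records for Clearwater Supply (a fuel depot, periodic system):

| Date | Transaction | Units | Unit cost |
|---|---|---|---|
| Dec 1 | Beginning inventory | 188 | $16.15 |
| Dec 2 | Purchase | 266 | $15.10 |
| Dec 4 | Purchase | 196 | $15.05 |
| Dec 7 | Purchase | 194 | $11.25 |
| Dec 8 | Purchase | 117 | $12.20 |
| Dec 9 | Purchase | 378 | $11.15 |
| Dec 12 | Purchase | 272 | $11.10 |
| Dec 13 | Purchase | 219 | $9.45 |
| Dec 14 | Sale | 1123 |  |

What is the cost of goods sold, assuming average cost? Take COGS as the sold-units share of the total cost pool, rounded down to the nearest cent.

Dec 14, sell 1123: 1123/1830 × $22,915.95 → $14,062.62
Ending inventory (cost pool remaining) = $8,853.33

COGS = $14,062.62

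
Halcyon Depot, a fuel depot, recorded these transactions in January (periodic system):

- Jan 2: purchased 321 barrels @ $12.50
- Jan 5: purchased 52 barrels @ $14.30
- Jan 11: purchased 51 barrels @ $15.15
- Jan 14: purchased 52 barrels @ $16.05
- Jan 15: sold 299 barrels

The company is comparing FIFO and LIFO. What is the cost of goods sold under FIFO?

FIFO COGS: 299 @ $12.50 = $3,737.50
LIFO COGS: 52 @ $16.05 + 51 @ $15.15 + 52 @ $14.30 + 144 @ $12.50 = $4,150.85

COGS = $3,737.50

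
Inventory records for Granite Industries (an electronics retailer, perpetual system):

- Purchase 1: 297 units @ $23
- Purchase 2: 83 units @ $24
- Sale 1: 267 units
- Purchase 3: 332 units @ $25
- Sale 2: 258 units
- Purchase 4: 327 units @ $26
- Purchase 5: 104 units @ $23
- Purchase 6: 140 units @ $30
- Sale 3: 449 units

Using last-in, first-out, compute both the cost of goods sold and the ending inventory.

COGS = $24,596; ending inventory = $7,621

Sale 1 (267) [LIFO — newest first]: 83 @ $24 + 184 @ $23 = $6,224
Sale 2 (258) [LIFO — newest first]: 258 @ $25 = $6,450
Sale 3 (449) [LIFO — newest first]: 140 @ $30 + 104 @ $23 + 205 @ $26 = $11,922
Total COGS = $6,224 + $6,450 + $11,922 = $24,596
Ending inventory: 113 @ $23 + 74 @ $25 + 122 @ $26 = $7,621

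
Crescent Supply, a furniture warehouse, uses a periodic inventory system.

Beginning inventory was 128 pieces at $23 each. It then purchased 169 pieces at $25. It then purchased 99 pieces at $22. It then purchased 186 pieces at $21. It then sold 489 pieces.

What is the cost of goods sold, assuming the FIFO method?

COGS = $11,300

Sale 1 (489) [FIFO — oldest first]: 128 @ $23 + 169 @ $25 + 99 @ $22 + 93 @ $21 = $11,300
Ending inventory: 93 @ $21 = $1,953
Check: goods available $13,253 = COGS $11,300 + ending $1,953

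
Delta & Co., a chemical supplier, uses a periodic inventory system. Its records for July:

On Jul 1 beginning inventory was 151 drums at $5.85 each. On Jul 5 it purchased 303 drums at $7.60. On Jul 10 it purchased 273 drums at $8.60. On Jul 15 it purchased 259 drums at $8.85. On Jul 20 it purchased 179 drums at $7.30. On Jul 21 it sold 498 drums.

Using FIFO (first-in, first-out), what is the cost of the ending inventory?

Ending inventory = $5,568.25

Jul 21, 498 sold [FIFO — oldest first]: 151 @ $5.85 + 303 @ $7.60 + 44 @ $8.60 = $3,564.55
Ending inventory: 229 @ $8.60 + 259 @ $8.85 + 179 @ $7.30 = $5,568.25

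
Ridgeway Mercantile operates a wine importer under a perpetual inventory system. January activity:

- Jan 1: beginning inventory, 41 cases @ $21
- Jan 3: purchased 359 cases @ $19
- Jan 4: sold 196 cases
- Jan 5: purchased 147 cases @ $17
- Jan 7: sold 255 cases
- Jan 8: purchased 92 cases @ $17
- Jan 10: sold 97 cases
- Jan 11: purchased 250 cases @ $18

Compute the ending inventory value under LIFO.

Ending inventory = $6,311

Jan 4, 196 sold [LIFO — newest first]: 196 @ $19 = $3,724
Jan 7, 255 sold [LIFO — newest first]: 147 @ $17 + 108 @ $19 = $4,551
Jan 10, 97 sold [LIFO — newest first]: 92 @ $17 + 5 @ $19 = $1,659
Total COGS = $3,724 + $4,551 + $1,659 = $9,934
Ending inventory: 41 @ $21 + 50 @ $19 + 250 @ $18 = $6,311
Check: goods available $16,245 = COGS $9,934 + ending $6,311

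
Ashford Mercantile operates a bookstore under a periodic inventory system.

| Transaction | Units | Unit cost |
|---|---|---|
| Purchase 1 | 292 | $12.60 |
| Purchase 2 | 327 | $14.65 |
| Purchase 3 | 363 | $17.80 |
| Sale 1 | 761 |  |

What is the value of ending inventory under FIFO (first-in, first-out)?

Sale 1 (761) [FIFO — oldest first]: 292 @ $12.60 + 327 @ $14.65 + 142 @ $17.80 = $10,997.35
Ending inventory: 221 @ $17.80 = $3,933.80

Ending inventory = $3,933.80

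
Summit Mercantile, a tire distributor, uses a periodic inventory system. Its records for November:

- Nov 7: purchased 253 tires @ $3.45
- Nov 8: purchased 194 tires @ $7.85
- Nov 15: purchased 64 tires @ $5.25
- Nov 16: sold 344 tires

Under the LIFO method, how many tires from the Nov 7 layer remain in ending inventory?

Nov 16, 344 sold [LIFO — newest first]: 64 @ $5.25 + 194 @ $7.85 + 86 @ $3.45 = $2,155.60
Ending inventory: 167 @ $3.45 = $576.15
Check: goods available $2,731.75 = COGS $2,155.60 + ending $576.15

167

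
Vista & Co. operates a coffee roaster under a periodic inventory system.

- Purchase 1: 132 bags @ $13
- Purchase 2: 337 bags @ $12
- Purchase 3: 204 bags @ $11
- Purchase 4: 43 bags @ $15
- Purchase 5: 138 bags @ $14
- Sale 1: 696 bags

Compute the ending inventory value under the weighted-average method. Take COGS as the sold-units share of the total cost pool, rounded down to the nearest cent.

Ending inventory = $1,957.61

Sale 1, sell 696: 696/854 × $10,581.00 → $8,623.39
Ending inventory (cost pool remaining) = $1,957.61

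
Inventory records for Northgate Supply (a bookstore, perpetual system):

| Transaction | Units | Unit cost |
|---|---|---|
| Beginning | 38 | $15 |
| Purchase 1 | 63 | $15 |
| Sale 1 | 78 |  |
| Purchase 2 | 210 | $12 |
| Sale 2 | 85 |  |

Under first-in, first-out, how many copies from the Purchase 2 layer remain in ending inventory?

148

Sale 1 (78) [FIFO — oldest first]: 38 @ $15 + 40 @ $15 = $1,170
Sale 2 (85) [FIFO — oldest first]: 23 @ $15 + 62 @ $12 = $1,089
Total COGS = $1,170 + $1,089 = $2,259
Ending inventory: 148 @ $12 = $1,776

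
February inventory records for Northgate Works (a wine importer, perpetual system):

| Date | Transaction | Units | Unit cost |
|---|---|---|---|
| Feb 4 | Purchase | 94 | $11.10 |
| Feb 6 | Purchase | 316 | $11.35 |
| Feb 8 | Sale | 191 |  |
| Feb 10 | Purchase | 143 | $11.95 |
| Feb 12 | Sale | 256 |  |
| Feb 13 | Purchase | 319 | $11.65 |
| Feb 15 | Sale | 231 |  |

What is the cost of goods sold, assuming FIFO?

Feb 8, 191 sold [FIFO — oldest first]: 94 @ $11.10 + 97 @ $11.35 = $2,144.35
Feb 12, 256 sold [FIFO — oldest first]: 219 @ $11.35 + 37 @ $11.95 = $2,927.80
Feb 15, 231 sold [FIFO — oldest first]: 106 @ $11.95 + 125 @ $11.65 = $2,722.95
Total COGS = $2,144.35 + $2,927.80 + $2,722.95 = $7,795.10
Ending inventory: 194 @ $11.65 = $2,260.10

COGS = $7,795.10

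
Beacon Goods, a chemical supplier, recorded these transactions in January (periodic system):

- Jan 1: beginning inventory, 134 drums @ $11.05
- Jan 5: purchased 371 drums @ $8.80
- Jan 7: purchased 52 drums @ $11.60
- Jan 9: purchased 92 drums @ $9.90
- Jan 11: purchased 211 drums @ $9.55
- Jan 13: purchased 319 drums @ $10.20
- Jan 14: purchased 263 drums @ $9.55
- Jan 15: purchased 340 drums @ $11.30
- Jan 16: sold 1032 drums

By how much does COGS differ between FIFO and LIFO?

$629.00

FIFO COGS: 134 @ $11.05 + 371 @ $8.80 + 52 @ $11.60 + 92 @ $9.90 + 211 @ $9.55 + 172 @ $10.20 = $10,028.95
LIFO COGS: 340 @ $11.30 + 263 @ $9.55 + 319 @ $10.20 + 110 @ $9.55 = $10,657.95
Difference = |$10,028.95 − $10,657.95| = $629.00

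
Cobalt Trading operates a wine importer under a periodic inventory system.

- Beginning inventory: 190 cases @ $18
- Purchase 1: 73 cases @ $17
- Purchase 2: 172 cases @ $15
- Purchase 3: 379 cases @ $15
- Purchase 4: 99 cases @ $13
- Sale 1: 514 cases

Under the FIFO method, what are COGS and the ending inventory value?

COGS = $8,426; ending inventory = $5,787

Sale 1 (514) [FIFO — oldest first]: 190 @ $18 + 73 @ $17 + 172 @ $15 + 79 @ $15 = $8,426
Ending inventory: 300 @ $15 + 99 @ $13 = $5,787
Check: goods available $14,213 = COGS $8,426 + ending $5,787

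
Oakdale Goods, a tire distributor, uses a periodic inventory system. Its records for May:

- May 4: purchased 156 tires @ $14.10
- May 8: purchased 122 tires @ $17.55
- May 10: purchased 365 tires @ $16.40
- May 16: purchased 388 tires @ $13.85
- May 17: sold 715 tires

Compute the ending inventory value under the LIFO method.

Ending inventory = $4,963.90

May 17, 715 sold [LIFO — newest first]: 388 @ $13.85 + 327 @ $16.40 = $10,736.60
Ending inventory: 156 @ $14.10 + 122 @ $17.55 + 38 @ $16.40 = $4,963.90
Check: goods available $15,700.50 = COGS $10,736.60 + ending $4,963.90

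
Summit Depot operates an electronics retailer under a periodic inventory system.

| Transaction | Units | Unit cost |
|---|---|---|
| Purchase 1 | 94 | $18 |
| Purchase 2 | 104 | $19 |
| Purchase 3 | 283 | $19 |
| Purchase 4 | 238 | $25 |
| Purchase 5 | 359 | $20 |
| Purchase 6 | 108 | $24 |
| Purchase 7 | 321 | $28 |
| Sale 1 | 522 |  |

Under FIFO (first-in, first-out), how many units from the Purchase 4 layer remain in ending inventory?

Sale 1 (522) [FIFO — oldest first]: 94 @ $18 + 104 @ $19 + 283 @ $19 + 41 @ $25 = $10,070
Ending inventory: 197 @ $25 + 359 @ $20 + 108 @ $24 + 321 @ $28 = $23,685

197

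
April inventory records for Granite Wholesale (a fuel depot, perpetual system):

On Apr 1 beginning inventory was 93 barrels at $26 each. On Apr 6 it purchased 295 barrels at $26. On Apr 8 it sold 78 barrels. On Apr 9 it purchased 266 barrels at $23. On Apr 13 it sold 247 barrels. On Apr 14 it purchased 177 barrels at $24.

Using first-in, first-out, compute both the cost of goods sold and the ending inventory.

COGS = $8,450; ending inventory = $12,004

Apr 8, 78 sold [FIFO — oldest first]: 78 @ $26 = $2,028
Apr 13, 247 sold [FIFO — oldest first]: 15 @ $26 + 232 @ $26 = $6,422
Total COGS = $2,028 + $6,422 = $8,450
Ending inventory: 63 @ $26 + 266 @ $23 + 177 @ $24 = $12,004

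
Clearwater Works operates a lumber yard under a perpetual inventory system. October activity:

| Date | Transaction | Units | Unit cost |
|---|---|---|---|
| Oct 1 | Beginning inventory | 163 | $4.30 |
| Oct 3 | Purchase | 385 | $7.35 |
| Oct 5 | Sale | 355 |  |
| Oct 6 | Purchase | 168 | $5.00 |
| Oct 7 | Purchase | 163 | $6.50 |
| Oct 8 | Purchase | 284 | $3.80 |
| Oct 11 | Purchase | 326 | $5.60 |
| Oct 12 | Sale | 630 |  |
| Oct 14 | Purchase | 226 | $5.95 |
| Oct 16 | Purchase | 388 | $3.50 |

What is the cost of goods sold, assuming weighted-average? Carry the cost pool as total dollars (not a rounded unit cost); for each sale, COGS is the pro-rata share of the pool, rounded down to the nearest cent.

COGS = $5,647.05

After Oct 1: 163 on hand, pool $700.90 (≈ $4.3000 each)
After Oct 3: 548 on hand, pool $3,530.65 (≈ $6.4428 each)
Oct 5, sell 355: 355/548 × $3,530.65 → $2,287.19
After Oct 6: 361 on hand, pool $2,083.46 (≈ $5.7714 each)
After Oct 7: 524 on hand, pool $3,142.96 (≈ $5.9980 each)
After Oct 8: 808 on hand, pool $4,222.16 (≈ $5.2254 each)
After Oct 11: 1134 on hand, pool $6,047.76 (≈ $5.3331 each)
Oct 12, sell 630: 630/1134 × $6,047.76 → $3,359.86
After Oct 14: 730 on hand, pool $4,032.60 (≈ $5.5241 each)
After Oct 16: 1118 on hand, pool $5,390.60 (≈ $4.8216 each)
Total COGS = $2,287.19 + $3,359.86 = $5,647.05
Ending inventory (cost pool remaining) = $5,390.60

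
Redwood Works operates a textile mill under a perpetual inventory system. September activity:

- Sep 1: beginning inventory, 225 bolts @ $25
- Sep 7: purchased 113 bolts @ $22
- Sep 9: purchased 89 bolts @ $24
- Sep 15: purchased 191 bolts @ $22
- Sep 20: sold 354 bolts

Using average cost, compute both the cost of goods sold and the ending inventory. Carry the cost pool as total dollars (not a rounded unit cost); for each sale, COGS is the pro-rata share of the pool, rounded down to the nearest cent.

COGS = $8,276.61; ending inventory = $6,172.39

After Sep 1: 225 on hand, pool $5,625.00 (≈ $25.0000 each)
After Sep 7: 338 on hand, pool $8,111.00 (≈ $23.9970 each)
After Sep 9: 427 on hand, pool $10,247.00 (≈ $23.9977 each)
After Sep 15: 618 on hand, pool $14,449.00 (≈ $23.3803 each)
Sep 20, sell 354: 354/618 × $14,449.00 → $8,276.61
Ending inventory (cost pool remaining) = $6,172.39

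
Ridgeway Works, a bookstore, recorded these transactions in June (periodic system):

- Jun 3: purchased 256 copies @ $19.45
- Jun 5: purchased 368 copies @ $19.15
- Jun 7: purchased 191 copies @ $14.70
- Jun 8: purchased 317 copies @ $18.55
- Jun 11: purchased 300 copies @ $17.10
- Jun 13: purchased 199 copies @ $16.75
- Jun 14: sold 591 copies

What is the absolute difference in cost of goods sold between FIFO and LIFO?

FIFO COGS: 256 @ $19.45 + 335 @ $19.15 = $11,394.45
LIFO COGS: 199 @ $16.75 + 300 @ $17.10 + 92 @ $18.55 = $10,169.85
Difference = |$11,394.45 − $10,169.85| = $1,224.60

$1,224.60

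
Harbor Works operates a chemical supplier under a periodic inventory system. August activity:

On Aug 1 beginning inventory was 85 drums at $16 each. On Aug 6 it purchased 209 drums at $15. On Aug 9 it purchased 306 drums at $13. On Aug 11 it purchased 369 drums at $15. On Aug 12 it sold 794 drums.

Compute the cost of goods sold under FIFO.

COGS = $11,383

Aug 12, 794 sold [FIFO — oldest first]: 85 @ $16 + 209 @ $15 + 306 @ $13 + 194 @ $15 = $11,383
Ending inventory: 175 @ $15 = $2,625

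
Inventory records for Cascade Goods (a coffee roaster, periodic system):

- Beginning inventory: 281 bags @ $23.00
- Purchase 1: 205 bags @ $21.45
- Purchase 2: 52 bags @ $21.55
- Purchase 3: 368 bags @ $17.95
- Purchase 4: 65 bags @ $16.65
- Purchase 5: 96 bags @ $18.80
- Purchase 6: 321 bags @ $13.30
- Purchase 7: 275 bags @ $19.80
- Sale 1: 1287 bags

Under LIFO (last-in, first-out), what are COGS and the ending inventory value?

COGS = $22,687.05; ending inventory = $8,500.75

Sale 1 (1287) [LIFO — newest first]: 275 @ $19.80 + 321 @ $13.30 + 96 @ $18.80 + 65 @ $16.65 + 368 @ $17.95 + 52 @ $21.55 + 110 @ $21.45 = $22,687.05
Ending inventory: 281 @ $23.00 + 95 @ $21.45 = $8,500.75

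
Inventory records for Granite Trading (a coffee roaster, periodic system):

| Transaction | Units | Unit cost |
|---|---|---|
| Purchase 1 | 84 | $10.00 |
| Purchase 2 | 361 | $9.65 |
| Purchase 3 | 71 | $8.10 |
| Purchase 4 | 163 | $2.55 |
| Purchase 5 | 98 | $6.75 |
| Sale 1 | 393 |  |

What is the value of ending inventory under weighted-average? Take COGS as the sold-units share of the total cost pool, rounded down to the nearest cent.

Ending inventory = $2,953.35

Sale 1, sell 393: 393/777 × $5,975.90 → $3,022.55
Ending inventory (cost pool remaining) = $2,953.35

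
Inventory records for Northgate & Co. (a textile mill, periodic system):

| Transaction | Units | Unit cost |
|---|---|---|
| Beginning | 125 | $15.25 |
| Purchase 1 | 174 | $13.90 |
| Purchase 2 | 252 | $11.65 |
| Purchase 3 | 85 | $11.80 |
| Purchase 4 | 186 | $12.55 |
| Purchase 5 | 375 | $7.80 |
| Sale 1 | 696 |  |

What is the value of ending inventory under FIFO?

Sale 1 (696) [FIFO — oldest first]: 125 @ $15.25 + 174 @ $13.90 + 252 @ $11.65 + 85 @ $11.80 + 60 @ $12.55 = $9,016.65
Ending inventory: 126 @ $12.55 + 375 @ $7.80 = $4,506.30
Check: goods available $13,522.95 = COGS $9,016.65 + ending $4,506.30

Ending inventory = $4,506.30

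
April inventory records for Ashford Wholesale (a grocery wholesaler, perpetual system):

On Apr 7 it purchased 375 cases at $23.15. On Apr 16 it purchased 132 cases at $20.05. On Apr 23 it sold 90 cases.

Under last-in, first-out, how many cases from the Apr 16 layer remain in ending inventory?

42

Apr 23, 90 sold [LIFO — newest first]: 90 @ $20.05 = $1,804.50
Ending inventory: 375 @ $23.15 + 42 @ $20.05 = $9,523.35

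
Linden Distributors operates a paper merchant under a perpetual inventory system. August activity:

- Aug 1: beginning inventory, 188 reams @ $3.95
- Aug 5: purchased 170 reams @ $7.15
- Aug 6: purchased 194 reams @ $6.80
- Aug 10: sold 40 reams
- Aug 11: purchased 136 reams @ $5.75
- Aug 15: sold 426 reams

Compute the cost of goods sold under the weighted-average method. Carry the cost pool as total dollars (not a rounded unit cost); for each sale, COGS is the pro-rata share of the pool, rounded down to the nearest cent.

COGS = $2,749.97

After Aug 1: 188 on hand, pool $742.60 (≈ $3.9500 each)
After Aug 5: 358 on hand, pool $1,958.10 (≈ $5.4696 each)
After Aug 6: 552 on hand, pool $3,277.30 (≈ $5.9371 each)
Aug 10, sell 40: 40/552 × $3,277.30 → $237.48
After Aug 11: 648 on hand, pool $3,821.82 (≈ $5.8979 each)
Aug 15, sell 426: 426/648 × $3,821.82 → $2,512.49
Total COGS = $237.48 + $2,512.49 = $2,749.97
Ending inventory (cost pool remaining) = $1,309.33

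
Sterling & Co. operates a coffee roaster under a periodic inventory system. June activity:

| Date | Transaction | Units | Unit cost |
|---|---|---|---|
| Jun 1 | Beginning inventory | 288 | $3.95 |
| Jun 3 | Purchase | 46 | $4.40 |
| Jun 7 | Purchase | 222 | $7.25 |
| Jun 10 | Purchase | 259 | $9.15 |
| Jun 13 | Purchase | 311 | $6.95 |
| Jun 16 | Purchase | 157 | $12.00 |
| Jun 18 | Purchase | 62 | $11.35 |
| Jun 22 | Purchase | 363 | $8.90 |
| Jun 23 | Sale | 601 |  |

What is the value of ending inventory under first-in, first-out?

Ending inventory = $9,937.95

Jun 23, 601 sold [FIFO — oldest first]: 288 @ $3.95 + 46 @ $4.40 + 222 @ $7.25 + 45 @ $9.15 = $3,361.25
Ending inventory: 214 @ $9.15 + 311 @ $6.95 + 157 @ $12.00 + 62 @ $11.35 + 363 @ $8.90 = $9,937.95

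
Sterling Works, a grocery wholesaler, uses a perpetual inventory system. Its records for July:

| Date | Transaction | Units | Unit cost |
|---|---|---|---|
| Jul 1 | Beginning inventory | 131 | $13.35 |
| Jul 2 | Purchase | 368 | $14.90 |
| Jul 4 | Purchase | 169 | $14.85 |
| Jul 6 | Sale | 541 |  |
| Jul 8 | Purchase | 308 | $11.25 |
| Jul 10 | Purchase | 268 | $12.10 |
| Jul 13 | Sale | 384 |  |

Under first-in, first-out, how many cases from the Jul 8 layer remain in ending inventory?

Jul 6, 541 sold [FIFO — oldest first]: 131 @ $13.35 + 368 @ $14.90 + 42 @ $14.85 = $7,855.75
Jul 13, 384 sold [FIFO — oldest first]: 127 @ $14.85 + 257 @ $11.25 = $4,777.20
Total COGS = $7,855.75 + $4,777.20 = $12,632.95
Ending inventory: 51 @ $11.25 + 268 @ $12.10 = $3,816.55

51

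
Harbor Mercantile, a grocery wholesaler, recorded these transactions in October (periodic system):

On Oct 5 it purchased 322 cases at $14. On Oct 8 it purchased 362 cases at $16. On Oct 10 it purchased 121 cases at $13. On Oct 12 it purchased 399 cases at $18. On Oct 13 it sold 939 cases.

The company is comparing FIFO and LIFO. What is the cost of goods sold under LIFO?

FIFO COGS: 322 @ $14 + 362 @ $16 + 121 @ $13 + 134 @ $18 = $14,285
LIFO COGS: 399 @ $18 + 121 @ $13 + 362 @ $16 + 57 @ $14 = $15,345

COGS = $15,345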